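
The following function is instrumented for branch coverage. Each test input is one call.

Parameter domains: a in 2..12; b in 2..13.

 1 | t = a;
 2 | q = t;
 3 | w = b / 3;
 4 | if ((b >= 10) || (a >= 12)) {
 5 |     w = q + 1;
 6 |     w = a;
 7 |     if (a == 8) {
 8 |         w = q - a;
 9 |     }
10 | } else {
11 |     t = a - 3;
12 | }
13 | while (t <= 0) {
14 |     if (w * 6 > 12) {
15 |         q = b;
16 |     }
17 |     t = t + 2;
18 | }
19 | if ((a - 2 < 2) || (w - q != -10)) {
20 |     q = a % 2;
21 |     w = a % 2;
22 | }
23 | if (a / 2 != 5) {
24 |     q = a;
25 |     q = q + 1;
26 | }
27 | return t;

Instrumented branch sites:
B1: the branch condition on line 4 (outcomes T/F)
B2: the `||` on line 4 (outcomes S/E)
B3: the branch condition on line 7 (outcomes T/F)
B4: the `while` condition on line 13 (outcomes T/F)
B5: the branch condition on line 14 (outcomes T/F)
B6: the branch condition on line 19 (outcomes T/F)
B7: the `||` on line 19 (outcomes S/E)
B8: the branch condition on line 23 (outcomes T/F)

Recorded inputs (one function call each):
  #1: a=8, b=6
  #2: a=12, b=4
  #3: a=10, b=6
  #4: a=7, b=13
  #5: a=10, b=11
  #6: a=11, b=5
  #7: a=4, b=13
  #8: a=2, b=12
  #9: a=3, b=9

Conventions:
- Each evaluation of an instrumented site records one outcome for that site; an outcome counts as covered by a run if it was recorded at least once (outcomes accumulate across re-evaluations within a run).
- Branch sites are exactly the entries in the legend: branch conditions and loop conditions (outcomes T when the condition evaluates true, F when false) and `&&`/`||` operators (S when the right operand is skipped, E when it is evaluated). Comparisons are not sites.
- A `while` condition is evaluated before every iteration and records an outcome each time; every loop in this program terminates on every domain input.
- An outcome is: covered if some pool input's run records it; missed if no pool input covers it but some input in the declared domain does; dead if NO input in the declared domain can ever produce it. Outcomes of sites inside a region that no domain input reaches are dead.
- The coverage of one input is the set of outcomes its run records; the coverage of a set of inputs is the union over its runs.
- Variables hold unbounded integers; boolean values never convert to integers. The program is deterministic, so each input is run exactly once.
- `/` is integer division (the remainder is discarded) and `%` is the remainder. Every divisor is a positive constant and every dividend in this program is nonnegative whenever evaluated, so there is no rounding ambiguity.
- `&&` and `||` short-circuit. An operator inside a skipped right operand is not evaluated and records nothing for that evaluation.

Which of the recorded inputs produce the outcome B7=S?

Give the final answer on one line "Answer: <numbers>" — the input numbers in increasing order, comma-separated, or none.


input #1 (a=8, b=6): does not produce B7=S
input #2 (a=12, b=4): does not produce B7=S
input #3 (a=10, b=6): does not produce B7=S
input #4 (a=7, b=13): does not produce B7=S
input #5 (a=10, b=11): does not produce B7=S
input #6 (a=11, b=5): does not produce B7=S
input #7 (a=4, b=13): does not produce B7=S
input #8 (a=2, b=12): produces B7=S
input #9 (a=3, b=9): produces B7=S
Answer: 8, 9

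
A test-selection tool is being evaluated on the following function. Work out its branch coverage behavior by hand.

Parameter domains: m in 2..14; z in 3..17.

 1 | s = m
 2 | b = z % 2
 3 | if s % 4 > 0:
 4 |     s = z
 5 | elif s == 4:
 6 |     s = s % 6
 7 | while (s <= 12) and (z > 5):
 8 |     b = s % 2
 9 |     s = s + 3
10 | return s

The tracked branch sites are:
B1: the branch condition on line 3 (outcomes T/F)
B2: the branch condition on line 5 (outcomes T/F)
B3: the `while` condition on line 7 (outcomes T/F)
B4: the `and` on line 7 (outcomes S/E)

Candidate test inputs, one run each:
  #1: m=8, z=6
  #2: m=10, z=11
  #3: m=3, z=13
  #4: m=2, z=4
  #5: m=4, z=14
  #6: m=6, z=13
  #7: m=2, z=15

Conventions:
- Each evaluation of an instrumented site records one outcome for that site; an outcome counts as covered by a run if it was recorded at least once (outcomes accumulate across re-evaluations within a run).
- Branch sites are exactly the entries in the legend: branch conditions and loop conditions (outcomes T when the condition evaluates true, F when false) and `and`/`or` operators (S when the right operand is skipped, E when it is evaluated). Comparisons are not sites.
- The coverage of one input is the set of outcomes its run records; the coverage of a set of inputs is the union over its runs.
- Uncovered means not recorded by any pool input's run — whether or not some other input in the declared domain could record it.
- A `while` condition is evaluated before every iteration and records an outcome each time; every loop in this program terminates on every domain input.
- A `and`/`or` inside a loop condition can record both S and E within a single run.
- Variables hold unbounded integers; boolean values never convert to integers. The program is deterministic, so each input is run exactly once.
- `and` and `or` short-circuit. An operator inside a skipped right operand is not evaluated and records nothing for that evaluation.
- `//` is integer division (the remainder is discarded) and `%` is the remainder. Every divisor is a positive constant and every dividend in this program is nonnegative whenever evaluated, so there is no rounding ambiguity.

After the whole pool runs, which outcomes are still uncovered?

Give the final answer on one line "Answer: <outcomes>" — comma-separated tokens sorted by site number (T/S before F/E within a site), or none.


test 1 (m=8, z=6) fires B1->F, B2->F, B4->E, B3->T, B4->E, B3->T, B4->S, B3->F; hits B1=F, B2=F, B3=T, B3=F, B4=S, B4=E
test 2 (m=10, z=11) fires B1->T, B4->E, B3->T, B4->S, B3->F; hits B1=T, B3=T, B3=F, B4=S, B4=E
test 3 (m=3, z=13) fires B1->T, B4->S, B3->F; hits B1=T, B3=F, B4=S
test 4 (m=2, z=4) fires B1->T, B4->E, B3->F; hits B1=T, B3=F, B4=E
test 5 (m=4, z=14) fires B1->F, B2->T, B4->E, B3->T, B4->E, B3->T, B4->E, B3->T, B4->S, B3->F; hits B1=F, B2=T, B3=T, B3=F, B4=S, B4=E
test 6 (m=6, z=13) fires B1->T, B4->S, B3->F; hits B1=T, B3=F, B4=S
test 7 (m=2, z=15) fires B1->T, B4->S, B3->F; hits B1=T, B3=F, B4=S
union over the pool: B1=T, B1=F, B2=T, B2=F, B3=T, B3=F, B4=S, B4=E
uncovered (0 of 8): none
Answer: none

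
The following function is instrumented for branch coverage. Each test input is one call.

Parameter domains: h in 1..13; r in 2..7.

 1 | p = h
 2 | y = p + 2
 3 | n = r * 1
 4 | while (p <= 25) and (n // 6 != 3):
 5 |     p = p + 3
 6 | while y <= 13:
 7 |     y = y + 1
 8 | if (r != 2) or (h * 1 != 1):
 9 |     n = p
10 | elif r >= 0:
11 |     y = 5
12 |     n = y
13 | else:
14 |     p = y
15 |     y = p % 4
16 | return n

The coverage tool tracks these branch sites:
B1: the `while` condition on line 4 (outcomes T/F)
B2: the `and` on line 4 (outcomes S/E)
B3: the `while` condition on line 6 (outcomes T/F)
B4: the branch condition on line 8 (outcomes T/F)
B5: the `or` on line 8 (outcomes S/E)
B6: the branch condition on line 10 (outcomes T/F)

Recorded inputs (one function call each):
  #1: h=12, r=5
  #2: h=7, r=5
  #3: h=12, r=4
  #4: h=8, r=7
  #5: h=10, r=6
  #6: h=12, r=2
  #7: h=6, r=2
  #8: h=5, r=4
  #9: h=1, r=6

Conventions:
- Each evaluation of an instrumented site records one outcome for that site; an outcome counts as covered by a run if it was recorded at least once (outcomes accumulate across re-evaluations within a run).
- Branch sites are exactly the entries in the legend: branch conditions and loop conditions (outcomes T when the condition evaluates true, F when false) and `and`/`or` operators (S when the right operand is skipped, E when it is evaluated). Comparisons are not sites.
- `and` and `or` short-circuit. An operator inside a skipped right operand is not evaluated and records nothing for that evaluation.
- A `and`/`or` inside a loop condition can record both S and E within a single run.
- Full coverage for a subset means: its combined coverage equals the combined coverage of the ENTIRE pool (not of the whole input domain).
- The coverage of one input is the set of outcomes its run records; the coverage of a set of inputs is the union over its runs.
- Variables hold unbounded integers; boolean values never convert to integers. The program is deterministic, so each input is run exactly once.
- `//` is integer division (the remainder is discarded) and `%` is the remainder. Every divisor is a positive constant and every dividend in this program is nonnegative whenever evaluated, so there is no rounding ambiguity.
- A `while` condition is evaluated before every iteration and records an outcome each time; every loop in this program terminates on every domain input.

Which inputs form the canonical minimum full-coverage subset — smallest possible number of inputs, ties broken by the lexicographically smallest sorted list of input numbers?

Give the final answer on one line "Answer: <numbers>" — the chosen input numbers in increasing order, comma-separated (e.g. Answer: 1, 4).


test 1 (h=12, r=5) fires B2->E, B1->T, B2->E, B1->T, B2->E, B1->T, B2->E, B1->T, B2->E, B1->T, B2->S, B1->F, B3->F, B5->S, ...; hits B1=T, B1=F, B2=S, B2=E, B3=F, B4=T, B5=S
test 2 (h=7, r=5) fires B2->E, B1->T, B2->E, B1->T, B2->E, B1->T, B2->E, B1->T, B2->E, B1->T, B2->E, B1->T, B2->E, B1->T, ...; hits B1=T, B1=F, B2=S, B2=E, B3=T, B3=F, B4=T, B5=S
test 3 (h=12, r=4) fires B2->E, B1->T, B2->E, B1->T, B2->E, B1->T, B2->E, B1->T, B2->E, B1->T, B2->S, B1->F, B3->F, B5->S, ...; hits B1=T, B1=F, B2=S, B2=E, B3=F, B4=T, B5=S
test 4 (h=8, r=7) fires B2->E, B1->T, B2->E, B1->T, B2->E, B1->T, B2->E, B1->T, B2->E, B1->T, B2->E, B1->T, B2->S, B1->F, ...; hits B1=T, B1=F, B2=S, B2=E, B3=T, B3=F, B4=T, B5=S
test 5 (h=10, r=6) fires B2->E, B1->T, B2->E, B1->T, B2->E, B1->T, B2->E, B1->T, B2->E, B1->T, B2->E, B1->T, B2->S, B1->F, ...; hits B1=T, B1=F, B2=S, B2=E, B3=T, B3=F, B4=T, B5=S
test 6 (h=12, r=2) fires B2->E, B1->T, B2->E, B1->T, B2->E, B1->T, B2->E, B1->T, B2->E, B1->T, B2->S, B1->F, B3->F, B5->E, ...; hits B1=T, B1=F, B2=S, B2=E, B3=F, B4=T, B5=E
test 7 (h=6, r=2) fires B2->E, B1->T, B2->E, B1->T, B2->E, B1->T, B2->E, B1->T, B2->E, B1->T, B2->E, B1->T, B2->E, B1->T, ...; hits B1=T, B1=F, B2=S, B2=E, B3=T, B3=F, B4=T, B5=E
test 8 (h=5, r=4) fires B2->E, B1->T, B2->E, B1->T, B2->E, B1->T, B2->E, B1->T, B2->E, B1->T, B2->E, B1->T, B2->E, B1->T, ...; hits B1=T, B1=F, B2=S, B2=E, B3=T, B3=F, B4=T, B5=S
test 9 (h=1, r=6) fires B2->E, B1->T, B2->E, B1->T, B2->E, B1->T, B2->E, B1->T, B2->E, B1->T, B2->E, B1->T, B2->E, B1->T, ...; hits B1=T, B1=F, B2=S, B2=E, B3=T, B3=F, B4=T, B5=S
together the pool reaches 9 outcomes: B1=T, B1=F, B2=S, B2=E, B3=T, B3=F, B4=T, B5=S, B5=E
every size-1 subset falls short of the 9 outcomes (best: 8/9)
at size 2, {1, 7} reaches all 9 outcomes; every lexicographically earlier size-2 subset fails
Answer: 1, 7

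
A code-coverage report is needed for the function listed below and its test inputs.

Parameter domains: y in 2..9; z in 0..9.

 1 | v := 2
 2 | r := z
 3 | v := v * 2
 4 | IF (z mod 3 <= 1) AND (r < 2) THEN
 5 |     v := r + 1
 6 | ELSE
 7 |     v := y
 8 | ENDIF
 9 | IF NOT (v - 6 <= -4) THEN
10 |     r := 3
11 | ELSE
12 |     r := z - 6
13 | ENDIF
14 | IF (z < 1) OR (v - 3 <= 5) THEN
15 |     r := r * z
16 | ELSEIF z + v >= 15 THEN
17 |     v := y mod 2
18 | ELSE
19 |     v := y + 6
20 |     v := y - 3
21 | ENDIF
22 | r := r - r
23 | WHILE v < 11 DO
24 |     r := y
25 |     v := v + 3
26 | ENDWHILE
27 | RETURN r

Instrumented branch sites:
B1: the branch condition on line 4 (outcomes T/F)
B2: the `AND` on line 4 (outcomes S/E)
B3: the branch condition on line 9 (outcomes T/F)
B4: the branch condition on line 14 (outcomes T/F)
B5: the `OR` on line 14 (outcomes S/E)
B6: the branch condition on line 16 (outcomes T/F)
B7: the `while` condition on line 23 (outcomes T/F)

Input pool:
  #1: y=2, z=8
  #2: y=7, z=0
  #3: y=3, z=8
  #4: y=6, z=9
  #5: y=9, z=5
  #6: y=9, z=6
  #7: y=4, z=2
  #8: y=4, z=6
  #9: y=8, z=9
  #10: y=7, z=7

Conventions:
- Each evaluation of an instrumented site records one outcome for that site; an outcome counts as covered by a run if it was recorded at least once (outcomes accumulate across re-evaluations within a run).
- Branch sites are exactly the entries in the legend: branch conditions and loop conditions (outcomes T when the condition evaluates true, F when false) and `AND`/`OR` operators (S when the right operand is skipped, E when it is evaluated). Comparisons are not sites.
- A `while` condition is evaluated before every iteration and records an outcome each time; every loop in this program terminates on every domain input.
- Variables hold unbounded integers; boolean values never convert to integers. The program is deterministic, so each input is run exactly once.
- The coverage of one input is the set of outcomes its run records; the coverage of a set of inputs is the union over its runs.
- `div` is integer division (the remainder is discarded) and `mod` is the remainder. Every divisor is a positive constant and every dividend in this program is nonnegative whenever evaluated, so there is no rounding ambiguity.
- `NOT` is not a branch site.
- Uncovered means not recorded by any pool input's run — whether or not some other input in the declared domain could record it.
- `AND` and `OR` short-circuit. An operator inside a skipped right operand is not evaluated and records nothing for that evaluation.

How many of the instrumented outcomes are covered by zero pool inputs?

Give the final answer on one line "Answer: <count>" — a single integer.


run #1 (y=2, z=8) runs B2->S, B1->F, B3->F, B5->E, B4->T, B7->T, B7->T, B7->T, B7->F; records B1=F, B2=S, B3=F, B4=T, B5=E, B7=T, B7=F
run #2 (y=7, z=0) runs B2->E, B1->T, B3->F, B5->S, B4->T, B7->T, B7->T, B7->T, B7->T, B7->F; records B1=T, B2=E, B3=F, B4=T, B5=S, B7=T, B7=F
run #3 (y=3, z=8) runs B2->S, B1->F, B3->T, B5->E, B4->T, B7->T, B7->T, B7->T, B7->F; records B1=F, B2=S, B3=T, B4=T, B5=E, B7=T, B7=F
run #4 (y=6, z=9) runs B2->E, B1->F, B3->T, B5->E, B4->T, B7->T, B7->T, B7->F; records B1=F, B2=E, B3=T, B4=T, B5=E, B7=T, B7=F
run #5 (y=9, z=5) runs B2->S, B1->F, B3->T, B5->E, B4->F, B6->F, B7->T, B7->T, B7->F; records B1=F, B2=S, B3=T, B4=F, B5=E, B6=F, B7=T, B7=F
run #6 (y=9, z=6) runs B2->E, B1->F, B3->T, B5->E, B4->F, B6->T, B7->T, B7->T, B7->T, B7->T, B7->F; records B1=F, B2=E, B3=T, B4=F, B5=E, B6=T, B7=T, B7=F
run #7 (y=4, z=2) runs B2->S, B1->F, B3->T, B5->E, B4->T, B7->T, B7->T, B7->T, B7->F; records B1=F, B2=S, B3=T, B4=T, B5=E, B7=T, B7=F
run #8 (y=4, z=6) runs B2->E, B1->F, B3->T, B5->E, B4->T, B7->T, B7->T, B7->T, B7->F; records B1=F, B2=E, B3=T, B4=T, B5=E, B7=T, B7=F
run #9 (y=8, z=9) runs B2->E, B1->F, B3->T, B5->E, B4->T, B7->T, B7->F; records B1=F, B2=E, B3=T, B4=T, B5=E, B7=T, B7=F
run #10 (y=7, z=7) runs B2->E, B1->F, B3->T, B5->E, B4->T, B7->T, B7->T, B7->F; records B1=F, B2=E, B3=T, B4=T, B5=E, B7=T, B7=F
union over the pool: B1=T, B1=F, B2=S, B2=E, B3=T, B3=F, B4=T, B4=F, B5=S, B5=E, B6=T, B6=F, B7=T, B7=F
uncovered (0 of 14): none
Answer: 0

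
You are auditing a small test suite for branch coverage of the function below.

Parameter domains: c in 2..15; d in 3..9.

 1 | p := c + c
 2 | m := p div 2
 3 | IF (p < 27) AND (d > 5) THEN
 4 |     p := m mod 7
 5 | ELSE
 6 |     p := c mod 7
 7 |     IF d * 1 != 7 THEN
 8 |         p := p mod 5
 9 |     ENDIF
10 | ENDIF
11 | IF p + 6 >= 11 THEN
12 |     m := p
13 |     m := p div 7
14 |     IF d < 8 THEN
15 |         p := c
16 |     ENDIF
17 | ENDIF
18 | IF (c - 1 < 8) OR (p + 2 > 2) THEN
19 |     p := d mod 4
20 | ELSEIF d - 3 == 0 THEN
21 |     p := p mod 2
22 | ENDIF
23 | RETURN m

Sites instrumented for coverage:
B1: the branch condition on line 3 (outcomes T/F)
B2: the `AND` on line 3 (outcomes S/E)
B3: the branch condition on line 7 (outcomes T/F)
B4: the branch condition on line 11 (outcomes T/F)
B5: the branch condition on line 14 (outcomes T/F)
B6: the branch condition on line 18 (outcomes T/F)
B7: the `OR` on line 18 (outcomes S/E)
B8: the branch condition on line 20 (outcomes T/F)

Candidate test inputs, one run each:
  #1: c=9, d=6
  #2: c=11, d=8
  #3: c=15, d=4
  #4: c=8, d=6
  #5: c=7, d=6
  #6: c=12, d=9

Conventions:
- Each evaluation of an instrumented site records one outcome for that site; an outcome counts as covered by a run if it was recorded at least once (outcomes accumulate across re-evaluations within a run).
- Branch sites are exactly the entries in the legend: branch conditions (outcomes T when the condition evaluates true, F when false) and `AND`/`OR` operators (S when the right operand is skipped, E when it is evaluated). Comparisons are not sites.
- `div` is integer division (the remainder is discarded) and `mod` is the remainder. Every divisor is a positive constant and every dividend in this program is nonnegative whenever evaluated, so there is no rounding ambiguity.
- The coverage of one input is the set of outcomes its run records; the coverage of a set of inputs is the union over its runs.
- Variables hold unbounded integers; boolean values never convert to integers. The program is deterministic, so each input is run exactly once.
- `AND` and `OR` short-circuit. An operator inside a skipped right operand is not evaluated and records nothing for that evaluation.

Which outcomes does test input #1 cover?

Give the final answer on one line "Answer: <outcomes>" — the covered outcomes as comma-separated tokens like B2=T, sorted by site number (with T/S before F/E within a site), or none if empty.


Running input #1 (c=9, d=6), event by event:
  B2->E, B1->T, B4->F, B7->E, B6->T
collecting distinct outcomes: B1=T, B2=E, B4=F, B6=T, B7=E
Answer: B1=T, B2=E, B4=F, B6=T, B7=E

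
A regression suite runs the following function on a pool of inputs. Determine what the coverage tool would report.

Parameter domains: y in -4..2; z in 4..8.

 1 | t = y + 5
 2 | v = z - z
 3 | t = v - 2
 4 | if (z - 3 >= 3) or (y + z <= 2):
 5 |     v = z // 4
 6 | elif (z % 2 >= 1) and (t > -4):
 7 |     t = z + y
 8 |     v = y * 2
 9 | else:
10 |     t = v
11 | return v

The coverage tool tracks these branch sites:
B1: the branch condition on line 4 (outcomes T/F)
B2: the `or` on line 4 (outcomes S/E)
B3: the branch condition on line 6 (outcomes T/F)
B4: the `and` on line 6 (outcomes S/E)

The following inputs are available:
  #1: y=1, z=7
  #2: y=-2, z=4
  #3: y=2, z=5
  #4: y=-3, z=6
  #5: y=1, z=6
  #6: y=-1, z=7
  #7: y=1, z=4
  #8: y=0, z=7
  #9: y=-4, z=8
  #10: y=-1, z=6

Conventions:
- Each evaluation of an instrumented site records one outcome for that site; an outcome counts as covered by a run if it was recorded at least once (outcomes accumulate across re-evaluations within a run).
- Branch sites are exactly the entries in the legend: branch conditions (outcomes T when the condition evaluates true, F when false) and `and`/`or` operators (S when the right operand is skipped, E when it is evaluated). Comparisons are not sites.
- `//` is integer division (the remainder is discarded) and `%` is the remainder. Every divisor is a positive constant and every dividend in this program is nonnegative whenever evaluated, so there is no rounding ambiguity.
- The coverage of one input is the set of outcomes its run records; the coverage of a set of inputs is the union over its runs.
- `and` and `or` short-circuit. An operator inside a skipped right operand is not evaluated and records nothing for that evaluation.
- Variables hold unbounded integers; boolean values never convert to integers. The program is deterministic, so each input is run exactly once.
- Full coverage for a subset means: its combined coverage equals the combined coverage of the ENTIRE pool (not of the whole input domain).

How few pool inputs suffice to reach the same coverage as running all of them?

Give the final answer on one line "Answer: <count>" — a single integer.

test 1 (y=1, z=7) fires B2->S, B1->T; hits B1=T, B2=S
test 2 (y=-2, z=4) fires B2->E, B1->T; hits B1=T, B2=E
test 3 (y=2, z=5) fires B2->E, B1->F, B4->E, B3->T; hits B1=F, B2=E, B3=T, B4=E
test 4 (y=-3, z=6) fires B2->S, B1->T; hits B1=T, B2=S
test 5 (y=1, z=6) fires B2->S, B1->T; hits B1=T, B2=S
test 6 (y=-1, z=7) fires B2->S, B1->T; hits B1=T, B2=S
test 7 (y=1, z=4) fires B2->E, B1->F, B4->S, B3->F; hits B1=F, B2=E, B3=F, B4=S
test 8 (y=0, z=7) fires B2->S, B1->T; hits B1=T, B2=S
test 9 (y=-4, z=8) fires B2->S, B1->T; hits B1=T, B2=S
test 10 (y=-1, z=6) fires B2->S, B1->T; hits B1=T, B2=S
the full pool covers 8 outcomes: B1=T, B1=F, B2=S, B2=E, B3=T, B3=F, B4=S, B4=E
checked all size-1 subsets: none covers 8 outcomes (max 4/8)
checked all size-2 subsets: none covers 8 outcomes (max 6/8)
inputs {1, 3, 7} (size 3) cover everything; no size-3 subset with a lexicographically smaller index list covers all 8

Answer: 3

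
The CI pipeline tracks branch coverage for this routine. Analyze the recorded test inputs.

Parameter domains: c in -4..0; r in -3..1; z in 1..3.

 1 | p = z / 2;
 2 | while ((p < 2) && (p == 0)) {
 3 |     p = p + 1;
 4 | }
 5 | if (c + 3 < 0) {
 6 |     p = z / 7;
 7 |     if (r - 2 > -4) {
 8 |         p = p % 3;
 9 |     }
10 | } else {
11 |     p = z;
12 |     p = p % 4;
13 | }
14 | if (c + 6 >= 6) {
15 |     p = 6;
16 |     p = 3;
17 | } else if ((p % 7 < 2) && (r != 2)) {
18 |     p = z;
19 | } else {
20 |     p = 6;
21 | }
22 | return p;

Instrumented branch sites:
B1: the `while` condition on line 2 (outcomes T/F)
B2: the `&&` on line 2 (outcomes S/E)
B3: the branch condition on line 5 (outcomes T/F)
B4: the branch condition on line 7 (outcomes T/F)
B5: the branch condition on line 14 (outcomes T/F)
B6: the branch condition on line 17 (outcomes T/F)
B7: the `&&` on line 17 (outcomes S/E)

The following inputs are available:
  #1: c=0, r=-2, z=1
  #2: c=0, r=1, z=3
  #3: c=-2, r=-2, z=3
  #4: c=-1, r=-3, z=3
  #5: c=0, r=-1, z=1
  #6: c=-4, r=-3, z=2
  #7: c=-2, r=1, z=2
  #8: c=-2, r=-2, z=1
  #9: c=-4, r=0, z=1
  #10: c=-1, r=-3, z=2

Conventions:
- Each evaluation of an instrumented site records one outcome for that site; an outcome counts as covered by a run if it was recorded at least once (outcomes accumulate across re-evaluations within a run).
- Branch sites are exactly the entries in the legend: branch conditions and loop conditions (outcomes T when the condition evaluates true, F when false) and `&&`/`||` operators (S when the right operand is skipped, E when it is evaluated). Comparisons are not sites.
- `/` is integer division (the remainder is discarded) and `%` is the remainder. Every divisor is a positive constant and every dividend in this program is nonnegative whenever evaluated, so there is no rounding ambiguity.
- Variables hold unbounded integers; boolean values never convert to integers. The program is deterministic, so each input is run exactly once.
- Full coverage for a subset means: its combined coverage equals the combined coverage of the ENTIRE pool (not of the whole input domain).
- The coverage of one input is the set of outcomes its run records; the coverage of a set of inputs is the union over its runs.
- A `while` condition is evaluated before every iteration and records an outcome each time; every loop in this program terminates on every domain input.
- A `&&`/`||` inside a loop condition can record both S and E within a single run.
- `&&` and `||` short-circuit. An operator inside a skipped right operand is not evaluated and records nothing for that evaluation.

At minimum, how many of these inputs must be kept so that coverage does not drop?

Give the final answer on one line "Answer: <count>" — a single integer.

#1 (c=0, r=-2, z=1) -> B2->E, B1->T, B2->E, B1->F, B3->F, B5->T; covered: B1=T, B1=F, B2=E, B3=F, B5=T
#2 (c=0, r=1, z=3) -> B2->E, B1->F, B3->F, B5->T; covered: B1=F, B2=E, B3=F, B5=T
#3 (c=-2, r=-2, z=3) -> B2->E, B1->F, B3->F, B5->F, B7->S, B6->F; covered: B1=F, B2=E, B3=F, B5=F, B6=F, B7=S
#4 (c=-1, r=-3, z=3) -> B2->E, B1->F, B3->F, B5->F, B7->S, B6->F; covered: B1=F, B2=E, B3=F, B5=F, B6=F, B7=S
#5 (c=0, r=-1, z=1) -> B2->E, B1->T, B2->E, B1->F, B3->F, B5->T; covered: B1=T, B1=F, B2=E, B3=F, B5=T
#6 (c=-4, r=-3, z=2) -> B2->E, B1->F, B3->T, B4->F, B5->F, B7->E, B6->T; covered: B1=F, B2=E, B3=T, B4=F, B5=F, B6=T, B7=E
#7 (c=-2, r=1, z=2) -> B2->E, B1->F, B3->F, B5->F, B7->S, B6->F; covered: B1=F, B2=E, B3=F, B5=F, B6=F, B7=S
#8 (c=-2, r=-2, z=1) -> B2->E, B1->T, B2->E, B1->F, B3->F, B5->F, B7->E, B6->T; covered: B1=T, B1=F, B2=E, B3=F, B5=F, B6=T, B7=E
#9 (c=-4, r=0, z=1) -> B2->E, B1->T, B2->E, B1->F, B3->T, B4->T, B5->F, B7->E, B6->T; covered: B1=T, B1=F, B2=E, B3=T, B4=T, B5=F, B6=T, B7=E
#10 (c=-1, r=-3, z=2) -> B2->E, B1->F, B3->F, B5->F, B7->S, B6->F; covered: B1=F, B2=E, B3=F, B5=F, B6=F, B7=S
together the pool reaches 13 outcomes: B1=T, B1=F, B2=E, B3=T, B3=F, B4=T, B4=F, B5=T, B5=F, B6=T, B6=F, B7=S, B7=E
every size-1 subset falls short of the 13 outcomes (best: 8/13)
every size-2 subset falls short of the 13 outcomes (best: 11/13)
every size-3 subset falls short of the 13 outcomes (best: 12/13)
size 4: inputs {1, 3, 6, 9} cover all 13 outcomes, and no lexicographically smaller subset of this size does

Answer: 4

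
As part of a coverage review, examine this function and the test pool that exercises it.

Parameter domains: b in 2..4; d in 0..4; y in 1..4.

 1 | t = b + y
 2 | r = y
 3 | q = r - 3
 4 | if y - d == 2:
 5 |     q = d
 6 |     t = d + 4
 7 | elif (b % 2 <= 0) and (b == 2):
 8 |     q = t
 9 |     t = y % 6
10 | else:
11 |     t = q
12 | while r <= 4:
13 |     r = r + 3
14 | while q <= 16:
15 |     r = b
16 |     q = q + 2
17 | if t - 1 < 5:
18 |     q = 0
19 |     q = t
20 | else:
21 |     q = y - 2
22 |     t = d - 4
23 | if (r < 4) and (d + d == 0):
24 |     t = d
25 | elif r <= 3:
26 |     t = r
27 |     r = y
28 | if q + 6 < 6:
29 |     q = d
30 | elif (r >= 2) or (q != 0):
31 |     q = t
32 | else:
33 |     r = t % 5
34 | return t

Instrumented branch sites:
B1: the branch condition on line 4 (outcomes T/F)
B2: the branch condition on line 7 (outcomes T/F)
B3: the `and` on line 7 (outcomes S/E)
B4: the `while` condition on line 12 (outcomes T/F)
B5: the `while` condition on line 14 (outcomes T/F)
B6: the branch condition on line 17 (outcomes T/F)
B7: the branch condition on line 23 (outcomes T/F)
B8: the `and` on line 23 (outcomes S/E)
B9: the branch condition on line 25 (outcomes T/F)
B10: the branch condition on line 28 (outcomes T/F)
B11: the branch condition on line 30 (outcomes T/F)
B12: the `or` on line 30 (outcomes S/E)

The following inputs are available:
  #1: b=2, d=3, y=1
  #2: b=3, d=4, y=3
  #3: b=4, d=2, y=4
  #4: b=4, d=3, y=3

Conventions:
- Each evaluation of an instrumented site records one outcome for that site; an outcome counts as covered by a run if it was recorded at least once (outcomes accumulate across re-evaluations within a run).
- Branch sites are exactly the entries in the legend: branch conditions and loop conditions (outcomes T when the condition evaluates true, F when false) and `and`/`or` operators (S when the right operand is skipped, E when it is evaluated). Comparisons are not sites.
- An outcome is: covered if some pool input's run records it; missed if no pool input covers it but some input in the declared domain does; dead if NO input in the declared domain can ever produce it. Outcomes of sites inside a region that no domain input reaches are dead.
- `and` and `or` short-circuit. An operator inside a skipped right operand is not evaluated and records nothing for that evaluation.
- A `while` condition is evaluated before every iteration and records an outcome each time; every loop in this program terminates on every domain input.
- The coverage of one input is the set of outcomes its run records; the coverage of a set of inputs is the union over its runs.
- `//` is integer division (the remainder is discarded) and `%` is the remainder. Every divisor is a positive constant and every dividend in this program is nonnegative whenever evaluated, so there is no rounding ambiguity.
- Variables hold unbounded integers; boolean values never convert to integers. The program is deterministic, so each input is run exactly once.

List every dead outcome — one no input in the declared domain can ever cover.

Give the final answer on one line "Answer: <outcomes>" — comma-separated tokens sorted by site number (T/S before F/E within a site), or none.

checking every outcome against all 60 domain inputs:
  B11=F: never recorded by any domain input -> dead
  reachable outcomes have witnesses, e.g. B1=T (e.g. b=2, d=0, y=2), B1=F (e.g. b=2, d=0, y=1), B2=T (e.g. b=2, d=0, y=1), B2=F (e.g. b=3, d=0, y=1)

Answer: B11=F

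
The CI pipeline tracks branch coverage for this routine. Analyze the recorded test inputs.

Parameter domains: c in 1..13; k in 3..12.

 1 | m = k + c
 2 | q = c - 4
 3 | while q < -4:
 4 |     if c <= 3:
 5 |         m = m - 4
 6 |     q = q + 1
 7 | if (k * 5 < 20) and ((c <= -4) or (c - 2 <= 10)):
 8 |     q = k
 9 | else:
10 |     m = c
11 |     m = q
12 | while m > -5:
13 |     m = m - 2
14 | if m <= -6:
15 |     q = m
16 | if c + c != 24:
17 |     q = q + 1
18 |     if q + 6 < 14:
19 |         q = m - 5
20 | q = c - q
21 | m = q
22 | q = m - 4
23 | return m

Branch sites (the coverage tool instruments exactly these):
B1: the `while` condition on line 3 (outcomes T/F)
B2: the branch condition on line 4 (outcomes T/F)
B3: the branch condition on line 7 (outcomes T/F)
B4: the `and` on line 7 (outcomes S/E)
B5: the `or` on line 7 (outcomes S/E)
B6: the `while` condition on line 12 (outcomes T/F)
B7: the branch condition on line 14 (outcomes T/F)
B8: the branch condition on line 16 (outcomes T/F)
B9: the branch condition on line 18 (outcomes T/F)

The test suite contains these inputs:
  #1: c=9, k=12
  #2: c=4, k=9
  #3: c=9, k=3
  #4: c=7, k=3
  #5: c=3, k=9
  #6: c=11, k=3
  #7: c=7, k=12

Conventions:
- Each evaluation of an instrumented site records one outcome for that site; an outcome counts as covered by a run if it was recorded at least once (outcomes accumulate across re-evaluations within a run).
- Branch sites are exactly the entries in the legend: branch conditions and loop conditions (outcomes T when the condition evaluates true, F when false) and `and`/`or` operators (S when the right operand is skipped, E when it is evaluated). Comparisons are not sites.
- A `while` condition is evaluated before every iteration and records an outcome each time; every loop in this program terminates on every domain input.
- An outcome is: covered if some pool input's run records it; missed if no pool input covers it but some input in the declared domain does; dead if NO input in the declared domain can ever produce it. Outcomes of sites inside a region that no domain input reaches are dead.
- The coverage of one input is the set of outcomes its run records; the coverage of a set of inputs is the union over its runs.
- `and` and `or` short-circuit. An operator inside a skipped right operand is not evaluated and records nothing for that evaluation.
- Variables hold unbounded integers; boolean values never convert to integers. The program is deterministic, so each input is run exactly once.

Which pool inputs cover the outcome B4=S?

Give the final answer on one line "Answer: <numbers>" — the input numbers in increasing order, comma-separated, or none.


input #1 (c=9, k=12): records B4=S
input #2 (c=4, k=9): records B4=S
input #3 (c=9, k=3): does not record B4=S
input #4 (c=7, k=3): does not record B4=S
input #5 (c=3, k=9): records B4=S
input #6 (c=11, k=3): does not record B4=S
input #7 (c=7, k=12): records B4=S
Answer: 1, 2, 5, 7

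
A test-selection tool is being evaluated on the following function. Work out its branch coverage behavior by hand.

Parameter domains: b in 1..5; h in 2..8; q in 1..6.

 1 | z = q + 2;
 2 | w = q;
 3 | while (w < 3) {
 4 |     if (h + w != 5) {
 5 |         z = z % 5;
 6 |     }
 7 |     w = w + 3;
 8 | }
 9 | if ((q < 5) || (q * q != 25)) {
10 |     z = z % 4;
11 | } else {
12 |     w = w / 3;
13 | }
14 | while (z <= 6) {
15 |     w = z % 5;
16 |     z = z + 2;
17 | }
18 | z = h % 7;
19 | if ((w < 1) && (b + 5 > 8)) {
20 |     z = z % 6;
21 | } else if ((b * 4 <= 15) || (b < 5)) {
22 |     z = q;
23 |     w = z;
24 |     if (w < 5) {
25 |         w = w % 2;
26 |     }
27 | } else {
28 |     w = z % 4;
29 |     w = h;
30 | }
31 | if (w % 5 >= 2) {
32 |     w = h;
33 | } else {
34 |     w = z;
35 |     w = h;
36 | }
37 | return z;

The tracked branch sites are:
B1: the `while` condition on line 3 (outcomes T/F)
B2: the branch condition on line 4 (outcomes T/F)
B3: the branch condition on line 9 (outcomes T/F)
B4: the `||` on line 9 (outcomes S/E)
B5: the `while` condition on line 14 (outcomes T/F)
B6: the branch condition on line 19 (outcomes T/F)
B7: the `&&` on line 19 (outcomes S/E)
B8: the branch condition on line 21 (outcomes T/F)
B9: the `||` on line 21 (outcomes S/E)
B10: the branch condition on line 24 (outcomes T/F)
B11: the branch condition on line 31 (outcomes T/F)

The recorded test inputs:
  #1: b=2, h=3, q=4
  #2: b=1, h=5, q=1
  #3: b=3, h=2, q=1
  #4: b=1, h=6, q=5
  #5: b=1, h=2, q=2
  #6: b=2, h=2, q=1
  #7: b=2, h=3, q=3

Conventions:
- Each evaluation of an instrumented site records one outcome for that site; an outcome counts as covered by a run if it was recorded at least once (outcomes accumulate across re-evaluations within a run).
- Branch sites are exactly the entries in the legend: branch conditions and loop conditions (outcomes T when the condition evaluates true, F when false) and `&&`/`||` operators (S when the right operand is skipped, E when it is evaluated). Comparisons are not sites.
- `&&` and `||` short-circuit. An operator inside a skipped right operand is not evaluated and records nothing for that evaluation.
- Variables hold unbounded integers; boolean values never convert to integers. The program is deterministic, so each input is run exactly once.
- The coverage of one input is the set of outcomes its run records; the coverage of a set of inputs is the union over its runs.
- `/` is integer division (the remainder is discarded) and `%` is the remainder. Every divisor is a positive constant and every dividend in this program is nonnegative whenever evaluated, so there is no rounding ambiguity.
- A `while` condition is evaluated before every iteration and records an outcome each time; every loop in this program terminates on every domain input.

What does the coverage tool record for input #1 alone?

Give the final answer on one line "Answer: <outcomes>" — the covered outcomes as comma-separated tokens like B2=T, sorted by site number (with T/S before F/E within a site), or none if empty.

Running input #1 (b=2, h=3, q=4), event by event:
  B1->F, B4->S, B3->T, B5->T, B5->T, B5->T, B5->F, B7->S, B6->F, B9->S
  B8->T, B10->T, B11->F
deduplicating events, the covered set is: B1=F, B3=T, B4=S, B5=T, B5=F, B6=F, B7=S, B8=T, B9=S, B10=T, B11=F

Answer: B1=F, B3=T, B4=S, B5=T, B5=F, B6=F, B7=S, B8=T, B9=S, B10=T, B11=F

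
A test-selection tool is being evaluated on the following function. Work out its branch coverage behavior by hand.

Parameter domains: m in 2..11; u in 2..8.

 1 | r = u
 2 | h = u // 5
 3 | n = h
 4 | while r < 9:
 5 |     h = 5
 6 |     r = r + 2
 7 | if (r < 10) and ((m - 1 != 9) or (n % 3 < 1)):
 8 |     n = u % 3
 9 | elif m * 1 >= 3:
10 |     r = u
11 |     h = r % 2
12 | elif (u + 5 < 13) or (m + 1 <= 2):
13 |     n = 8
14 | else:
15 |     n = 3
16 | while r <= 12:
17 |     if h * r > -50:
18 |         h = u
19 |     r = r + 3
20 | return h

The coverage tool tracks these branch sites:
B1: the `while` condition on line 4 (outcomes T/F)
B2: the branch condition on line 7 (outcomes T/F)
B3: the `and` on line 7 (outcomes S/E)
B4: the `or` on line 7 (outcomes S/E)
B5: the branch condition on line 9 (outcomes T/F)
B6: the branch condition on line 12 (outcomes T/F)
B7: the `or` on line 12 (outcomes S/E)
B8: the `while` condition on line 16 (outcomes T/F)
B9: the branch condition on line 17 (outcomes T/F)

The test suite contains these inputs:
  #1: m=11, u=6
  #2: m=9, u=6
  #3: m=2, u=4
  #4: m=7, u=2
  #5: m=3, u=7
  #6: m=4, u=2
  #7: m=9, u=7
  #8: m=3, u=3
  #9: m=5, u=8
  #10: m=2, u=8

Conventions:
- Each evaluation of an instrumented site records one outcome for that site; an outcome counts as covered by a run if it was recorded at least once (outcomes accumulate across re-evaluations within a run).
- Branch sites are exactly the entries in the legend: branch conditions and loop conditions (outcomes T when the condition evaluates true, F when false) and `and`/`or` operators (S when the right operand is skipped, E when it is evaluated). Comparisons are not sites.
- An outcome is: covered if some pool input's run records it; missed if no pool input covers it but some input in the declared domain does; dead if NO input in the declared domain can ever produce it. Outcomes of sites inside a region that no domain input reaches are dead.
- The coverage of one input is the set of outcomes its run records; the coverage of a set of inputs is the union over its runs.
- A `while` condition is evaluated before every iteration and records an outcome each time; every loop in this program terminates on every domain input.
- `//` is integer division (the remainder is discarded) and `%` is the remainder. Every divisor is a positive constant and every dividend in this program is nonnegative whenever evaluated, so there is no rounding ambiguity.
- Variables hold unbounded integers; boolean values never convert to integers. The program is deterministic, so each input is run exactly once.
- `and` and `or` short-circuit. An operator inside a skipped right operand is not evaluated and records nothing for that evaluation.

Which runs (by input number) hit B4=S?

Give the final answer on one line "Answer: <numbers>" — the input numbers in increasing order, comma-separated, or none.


input #1 (m=11, u=6): does not record B4=S
input #2 (m=9, u=6): does not record B4=S
input #3 (m=2, u=4): does not record B4=S
input #4 (m=7, u=2): does not record B4=S
input #5 (m=3, u=7): records B4=S
input #6 (m=4, u=2): does not record B4=S
input #7 (m=9, u=7): records B4=S
input #8 (m=3, u=3): records B4=S
input #9 (m=5, u=8): does not record B4=S
input #10 (m=2, u=8): does not record B4=S
Answer: 5, 7, 8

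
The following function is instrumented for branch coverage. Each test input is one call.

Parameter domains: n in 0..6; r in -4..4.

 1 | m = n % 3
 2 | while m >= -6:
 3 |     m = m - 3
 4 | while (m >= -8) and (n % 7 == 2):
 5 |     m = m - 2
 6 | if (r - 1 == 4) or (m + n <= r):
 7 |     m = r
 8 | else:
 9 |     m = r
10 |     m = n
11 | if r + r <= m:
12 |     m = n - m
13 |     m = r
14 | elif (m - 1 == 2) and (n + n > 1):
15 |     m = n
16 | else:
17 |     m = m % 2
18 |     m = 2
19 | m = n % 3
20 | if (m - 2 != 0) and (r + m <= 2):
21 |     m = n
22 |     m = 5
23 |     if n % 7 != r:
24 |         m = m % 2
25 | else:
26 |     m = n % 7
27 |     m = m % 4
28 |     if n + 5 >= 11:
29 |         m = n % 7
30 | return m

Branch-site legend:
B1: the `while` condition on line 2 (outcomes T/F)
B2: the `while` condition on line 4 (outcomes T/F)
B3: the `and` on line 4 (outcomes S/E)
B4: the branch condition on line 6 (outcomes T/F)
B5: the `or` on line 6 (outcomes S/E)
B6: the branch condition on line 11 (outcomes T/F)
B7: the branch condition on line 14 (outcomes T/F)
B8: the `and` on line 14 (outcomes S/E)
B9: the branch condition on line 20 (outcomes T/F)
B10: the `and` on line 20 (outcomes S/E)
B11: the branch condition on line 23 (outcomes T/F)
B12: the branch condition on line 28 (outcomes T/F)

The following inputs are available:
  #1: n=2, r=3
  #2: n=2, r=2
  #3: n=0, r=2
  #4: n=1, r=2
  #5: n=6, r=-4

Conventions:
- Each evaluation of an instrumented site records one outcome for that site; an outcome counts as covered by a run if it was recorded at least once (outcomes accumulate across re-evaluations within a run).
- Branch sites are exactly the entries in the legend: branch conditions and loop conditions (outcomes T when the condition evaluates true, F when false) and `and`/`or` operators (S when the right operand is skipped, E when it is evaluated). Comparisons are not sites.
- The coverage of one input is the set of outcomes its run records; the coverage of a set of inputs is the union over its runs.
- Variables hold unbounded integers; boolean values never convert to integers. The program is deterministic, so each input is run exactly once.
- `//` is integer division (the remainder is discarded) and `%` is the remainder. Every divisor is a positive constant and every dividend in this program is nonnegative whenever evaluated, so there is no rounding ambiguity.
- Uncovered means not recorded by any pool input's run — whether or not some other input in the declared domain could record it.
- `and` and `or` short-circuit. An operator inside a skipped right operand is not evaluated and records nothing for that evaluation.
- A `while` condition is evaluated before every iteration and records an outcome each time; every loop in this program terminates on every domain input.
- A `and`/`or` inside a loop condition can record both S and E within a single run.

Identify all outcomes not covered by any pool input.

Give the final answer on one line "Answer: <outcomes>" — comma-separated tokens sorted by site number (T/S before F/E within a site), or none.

test 1 (n=2, r=3) fires B1->T, B1->T, B1->T, B1->F, B3->E, B2->T, B3->S, B2->F, B5->E, B4->T, B6->F, B8->E, B7->T, B10->S, ...; hits B1=T, B1=F, B2=T, B2=F, B3=S, B3=E, B4=T, B5=E, B6=F, B7=T, B8=E, B9=F, B10=S, B12=F
test 2 (n=2, r=2) fires B1->T, B1->T, B1->T, B1->F, B3->E, B2->T, B3->S, B2->F, B5->E, B4->T, B6->F, B8->S, B7->F, B10->S, ...; hits B1=T, B1=F, B2=T, B2=F, B3=S, B3=E, B4=T, B5=E, B6=F, B7=F, B8=S, B9=F, B10=S, B12=F
test 3 (n=0, r=2) fires B1->T, B1->T, B1->T, B1->F, B3->S, B2->F, B5->E, B4->T, B6->F, B8->S, B7->F, B10->E, B9->T, B11->T; hits B1=T, B1=F, B2=F, B3=S, B4=T, B5=E, B6=F, B7=F, B8=S, B9=T, B10=E, B11=T
test 4 (n=1, r=2) fires B1->T, B1->T, B1->T, B1->F, B3->E, B2->F, B5->E, B4->T, B6->F, B8->S, B7->F, B10->E, B9->F, B12->F; hits B1=T, B1=F, B2=F, B3=E, B4=T, B5=E, B6=F, B7=F, B8=S, B9=F, B10=E, B12=F
test 5 (n=6, r=-4) fires B1->T, B1->T, B1->T, B1->F, B3->S, B2->F, B5->E, B4->F, B6->T, B10->E, B9->T, B11->T; hits B1=T, B1=F, B2=F, B3=S, B4=F, B5=E, B6=T, B9=T, B10=E, B11=T
union over the pool: B1=T, B1=F, B2=T, B2=F, B3=S, B3=E, B4=T, B4=F, B5=E, B6=T, B6=F, B7=T, B7=F, B8=S, B8=E, B9=T, B9=F, B10=S, B10=E, B11=T, B12=F
uncovered (3 of 24): B5=S, B11=F, B12=T

Answer: B5=S, B11=F, B12=T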